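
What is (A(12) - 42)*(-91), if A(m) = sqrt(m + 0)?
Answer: 3822 - 182*sqrt(3) ≈ 3506.8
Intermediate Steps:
A(m) = sqrt(m)
(A(12) - 42)*(-91) = (sqrt(12) - 42)*(-91) = (2*sqrt(3) - 42)*(-91) = (-42 + 2*sqrt(3))*(-91) = 3822 - 182*sqrt(3)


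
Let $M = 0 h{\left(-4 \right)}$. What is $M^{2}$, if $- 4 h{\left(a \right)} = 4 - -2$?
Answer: $0$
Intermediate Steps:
$h{\left(a \right)} = - \frac{3}{2}$ ($h{\left(a \right)} = - \frac{4 - -2}{4} = - \frac{4 + 2}{4} = \left(- \frac{1}{4}\right) 6 = - \frac{3}{2}$)
$M = 0$ ($M = 0 \left(- \frac{3}{2}\right) = 0$)
$M^{2} = 0^{2} = 0$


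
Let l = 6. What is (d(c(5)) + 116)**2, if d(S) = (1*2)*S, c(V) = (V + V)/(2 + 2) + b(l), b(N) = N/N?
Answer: 15129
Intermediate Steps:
b(N) = 1
c(V) = 1 + V/2 (c(V) = (V + V)/(2 + 2) + 1 = (2*V)/4 + 1 = (2*V)*(1/4) + 1 = V/2 + 1 = 1 + V/2)
d(S) = 2*S
(d(c(5)) + 116)**2 = (2*(1 + (1/2)*5) + 116)**2 = (2*(1 + 5/2) + 116)**2 = (2*(7/2) + 116)**2 = (7 + 116)**2 = 123**2 = 15129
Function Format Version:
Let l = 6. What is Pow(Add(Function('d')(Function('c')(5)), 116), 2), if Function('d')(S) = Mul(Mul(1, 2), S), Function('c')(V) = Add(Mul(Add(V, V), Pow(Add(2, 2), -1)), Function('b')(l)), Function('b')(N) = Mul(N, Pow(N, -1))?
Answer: 15129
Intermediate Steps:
Function('b')(N) = 1
Function('c')(V) = Add(1, Mul(Rational(1, 2), V)) (Function('c')(V) = Add(Mul(Add(V, V), Pow(Add(2, 2), -1)), 1) = Add(Mul(Mul(2, V), Pow(4, -1)), 1) = Add(Mul(Mul(2, V), Rational(1, 4)), 1) = Add(Mul(Rational(1, 2), V), 1) = Add(1, Mul(Rational(1, 2), V)))
Function('d')(S) = Mul(2, S)
Pow(Add(Function('d')(Function('c')(5)), 116), 2) = Pow(Add(Mul(2, Add(1, Mul(Rational(1, 2), 5))), 116), 2) = Pow(Add(Mul(2, Add(1, Rational(5, 2))), 116), 2) = Pow(Add(Mul(2, Rational(7, 2)), 116), 2) = Pow(Add(7, 116), 2) = Pow(123, 2) = 15129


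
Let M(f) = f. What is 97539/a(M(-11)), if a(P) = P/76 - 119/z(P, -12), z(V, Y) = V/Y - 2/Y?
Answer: -96368532/108671 ≈ -886.79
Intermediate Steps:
z(V, Y) = -2/Y + V/Y
a(P) = -119/(⅙ - P/12) + P/76 (a(P) = P/76 - 119*(-12/(-2 + P)) = P*(1/76) - 119*(-12/(-2 + P)) = P/76 - 119/(⅙ - P/12) = -119/(⅙ - P/12) + P/76)
97539/a(M(-11)) = 97539/(((108528 - 11*(-2 - 11))/(76*(-2 - 11)))) = 97539/(((1/76)*(108528 - 11*(-13))/(-13))) = 97539/(((1/76)*(-1/13)*(108528 + 143))) = 97539/(((1/76)*(-1/13)*108671)) = 97539/(-108671/988) = 97539*(-988/108671) = -96368532/108671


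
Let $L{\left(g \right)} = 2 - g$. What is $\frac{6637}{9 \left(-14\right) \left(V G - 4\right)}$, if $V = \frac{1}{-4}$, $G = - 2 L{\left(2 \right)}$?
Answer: $\frac{6637}{504} \approx 13.169$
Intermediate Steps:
$G = 0$ ($G = - 2 \left(2 - 2\right) = \left(-2\right) 0 = 0$)
$V = - \frac{1}{4} \approx -0.25$
$\frac{6637}{9 \left(-14\right) \left(V G - 4\right)} = \frac{6637}{9 \left(-14\right) \left(\left(- \frac{1}{4}\right) 0 - 4\right)} = \frac{6637}{\left(-126\right) \left(0 - 4\right)} = \frac{6637}{\left(-126\right) \left(-4\right)} = \frac{6637}{504}$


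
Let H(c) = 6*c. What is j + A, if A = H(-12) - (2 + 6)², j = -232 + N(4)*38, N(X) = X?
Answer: -216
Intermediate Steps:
j = -80 (j = -232 + 4*38 = -232 + 152 = -80)
A = -136 (A = 6*(-12) - (2 + 6)² = -72 - 1*8² = -72 - 1*64 = -72 - 64 = -136)
j + A = -80 - 136 = -216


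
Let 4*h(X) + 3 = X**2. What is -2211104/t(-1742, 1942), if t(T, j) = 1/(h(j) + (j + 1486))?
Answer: -2092297512648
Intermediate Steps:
h(X) = -3/4 + X**2/4
t(T, j) = 1/(5941/4 + j + j**2/4) (t(T, j) = 1/((-3/4 + j**2/4) + (j + 1486)) = 1/((-3/4 + j**2/4) + (1486 + j)) = 1/(5941/4 + j + j**2/4))
-2211104/t(-1742, 1942) = -2211104/(4/(5941 + 1942**2 + 4*1942)) = -2211104/(4/(5941 + 3771364 + 7768)) = -2211104/(4/3785073) = -2211104/(4*(1/3785073)) = -2211104/4/3785073 = -2211104*3785073/4 = -2092297512648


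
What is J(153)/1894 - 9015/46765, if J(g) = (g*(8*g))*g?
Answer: 133992251283/8857291 ≈ 15128.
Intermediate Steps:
J(g) = 8*g³ (J(g) = (8*g²)*g = 8*g³)
J(153)/1894 - 9015/46765 = (8*153³)/1894 - 9015/46765 = (8*3581577)*(1/1894) - 9015*1/46765 = 28652616*(1/1894) - 1803/9353 = 14326308/947 - 1803/9353 = 133992251283/8857291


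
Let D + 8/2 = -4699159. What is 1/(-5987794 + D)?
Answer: -1/10686957 ≈ -9.3572e-8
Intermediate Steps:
D = -4699163 (D = -4 - 4699159 = -4699163)
1/(-5987794 + D) = 1/(-5987794 - 4699163) = 1/(-10686957) = -1/10686957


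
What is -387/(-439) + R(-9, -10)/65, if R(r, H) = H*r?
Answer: 12933/5707 ≈ 2.2662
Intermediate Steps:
-387/(-439) + R(-9, -10)/65 = -387/(-439) - 10*(-9)/65 = -387*(-1/439) + 90*(1/65) = 387/439 + 18/13 = 12933/5707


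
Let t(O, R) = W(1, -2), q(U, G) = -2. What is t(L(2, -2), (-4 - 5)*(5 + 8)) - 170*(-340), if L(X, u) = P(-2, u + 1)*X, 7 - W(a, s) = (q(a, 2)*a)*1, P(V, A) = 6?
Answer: 57809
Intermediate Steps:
W(a, s) = 7 + 2*a (W(a, s) = 7 - (-2*a) = 7 - (-2)*a = 7 + 2*a)
L(X, u) = 6*X
t(O, R) = 9 (t(O, R) = 7 + 2*1 = 7 + 2 = 9)
t(L(2, -2), (-4 - 5)*(5 + 8)) - 170*(-340) = 9 - 170*(-340) = 9 + 57800 = 57809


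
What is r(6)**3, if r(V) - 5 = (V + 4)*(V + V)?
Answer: 1953125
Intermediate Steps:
r(V) = 5 + 2*V*(4 + V) (r(V) = 5 + (V + 4)*(V + V) = 5 + (4 + V)*(2*V) = 5 + 2*V*(4 + V))
r(6)**3 = (5 + 2*6**2 + 8*6)**3 = (5 + 2*36 + 48)**3 = (5 + 72 + 48)**3 = 125**3 = 1953125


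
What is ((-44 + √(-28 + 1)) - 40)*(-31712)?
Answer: 2663808 - 95136*I*√3 ≈ 2.6638e+6 - 1.6478e+5*I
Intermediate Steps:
((-44 + √(-28 + 1)) - 40)*(-31712) = ((-44 + √(-27)) - 40)*(-31712) = ((-44 + 3*I*√3) - 40)*(-31712) = (-84 + 3*I*√3)*(-31712) = 2663808 - 95136*I*√3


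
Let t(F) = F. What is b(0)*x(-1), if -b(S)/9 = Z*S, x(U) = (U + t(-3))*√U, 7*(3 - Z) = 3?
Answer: 0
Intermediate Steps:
Z = 18/7 (Z = 3 - ⅐*3 = 3 - 3/7 = 18/7 ≈ 2.5714)
x(U) = √U*(-3 + U) (x(U) = (U - 3)*√U = (-3 + U)*√U = √U*(-3 + U))
b(S) = -162*S/7
b(0)*x(-1) = (-162/7*0)*(√(-1)*(-3 - 1)) = 0*(I*(-4)) = 0*(-4*I) = 0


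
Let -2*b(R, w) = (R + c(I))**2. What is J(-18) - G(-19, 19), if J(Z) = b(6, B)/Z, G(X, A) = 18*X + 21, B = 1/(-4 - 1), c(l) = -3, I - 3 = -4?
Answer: 1285/4 ≈ 321.25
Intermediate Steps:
I = -1 (I = 3 - 4 = -1)
B = -1/5 (B = 1/(-5) = -1/5 ≈ -0.20000)
G(X, A) = 21 + 18*X
b(R, w) = -(-3 + R)**2/2 (b(R, w) = -(R - 3)**2/2 = -(-3 + R)**2/2)
J(Z) = -9/(2*Z) (J(Z) = (-(-3 + 6)**2/2)/Z = (-1/2*3**2)/Z = (-1/2*9)/Z = -9/(2*Z))
J(-18) - G(-19, 19) = -9/2/(-18) - (21 + 18*(-19)) = -9/2*(-1/18) - (21 - 342) = 1/4 - 1*(-321) = 1/4 + 321 = 1285/4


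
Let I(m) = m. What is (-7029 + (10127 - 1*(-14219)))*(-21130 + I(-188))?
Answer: -369163806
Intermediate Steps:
(-7029 + (10127 - 1*(-14219)))*(-21130 + I(-188)) = (-7029 + (10127 - 1*(-14219)))*(-21130 - 188) = (-7029 + (10127 + 14219))*(-21318) = (-7029 + 24346)*(-21318) = 17317*(-21318) = -369163806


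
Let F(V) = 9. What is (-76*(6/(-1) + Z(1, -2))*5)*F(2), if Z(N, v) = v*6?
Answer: 61560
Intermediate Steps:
Z(N, v) = 6*v
(-76*(6/(-1) + Z(1, -2))*5)*F(2) = -76*(6/(-1) + 6*(-2))*5*9 = -76*(6*(-1) - 12)*5*9 = -76*(-6 - 12)*5*9 = -(-1368)*5*9 = -76*(-90)*9 = 6840*9 = 61560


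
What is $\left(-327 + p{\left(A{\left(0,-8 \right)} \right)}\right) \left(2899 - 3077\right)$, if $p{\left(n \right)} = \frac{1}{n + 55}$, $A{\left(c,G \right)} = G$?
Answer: $\frac{2735504}{47} \approx 58202.0$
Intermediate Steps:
$p{\left(n \right)} = \frac{1}{55 + n}$
$\left(-327 + p{\left(A{\left(0,-8 \right)} \right)}\right) \left(2899 - 3077\right) = \left(-327 + \frac{1}{55 - 8}\right) \left(2899 - 3077\right) = \left(-327 + \frac{1}{47}\right) \left(-178\right) = \left(- \frac{15368}{47}\right) \left(-178\right) = \frac{2735504}{47}$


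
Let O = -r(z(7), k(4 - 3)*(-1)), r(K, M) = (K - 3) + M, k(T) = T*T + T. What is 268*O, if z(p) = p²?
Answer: -11792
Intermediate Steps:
k(T) = T + T² (k(T) = T² + T = T + T²)
r(K, M) = -3 + K + M (r(K, M) = (-3 + K) + M = -3 + K + M)
O = -44 (O = -(-3 + 7² + ((4 - 3)*(1 + (4 - 3)))*(-1)) = -(-3 + 49 + (1*(1 + 1))*(-1)) = -(-3 + 49 + (1*2)*(-1)) = -(-3 + 49 + 2*(-1)) = -(-3 + 49 - 2) = -1*44 = -44)
268*O = 268*(-44) = -11792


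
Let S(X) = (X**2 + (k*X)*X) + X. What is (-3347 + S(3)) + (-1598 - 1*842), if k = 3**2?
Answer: -5694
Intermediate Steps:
k = 9
S(X) = X + 10*X**2 (S(X) = (X**2 + (9*X)*X) + X = (X**2 + 9*X**2) + X = 10*X**2 + X = X + 10*X**2)
(-3347 + S(3)) + (-1598 - 1*842) = (-3347 + 3*(1 + 10*3)) + (-1598 - 1*842) = (-3347 + 3*(1 + 30)) + (-1598 - 842) = (-3347 + 3*31) - 2440 = (-3347 + 93) - 2440 = -3254 - 2440 = -5694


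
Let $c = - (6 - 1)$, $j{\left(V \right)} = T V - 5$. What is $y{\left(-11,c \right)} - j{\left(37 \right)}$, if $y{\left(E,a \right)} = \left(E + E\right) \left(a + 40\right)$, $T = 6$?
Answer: $-987$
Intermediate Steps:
$j{\left(V \right)} = -5 + 6 V$ ($j{\left(V \right)} = 6 V - 5 = -5 + 6 V$)
$c = -5$ ($c = \left(-1\right) 5 = -5$)
$y{\left(E,a \right)} = 2 E \left(40 + a\right)$
$y{\left(-11,c \right)} - j{\left(37 \right)} = 2 \left(-11\right) \left(40 - 5\right) - \left(-5 + 6 \cdot 37\right) = 2 \left(-11\right) 35 - \left(-5 + 222\right) = -770 - 217 = -987$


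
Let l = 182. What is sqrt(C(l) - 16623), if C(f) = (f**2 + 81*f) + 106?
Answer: sqrt(31349) ≈ 177.06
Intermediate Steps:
C(f) = 106 + f**2 + 81*f
sqrt(C(l) - 16623) = sqrt((106 + 182**2 + 81*182) - 16623) = sqrt((106 + 33124 + 14742) - 16623) = sqrt(47972 - 16623) = sqrt(31349)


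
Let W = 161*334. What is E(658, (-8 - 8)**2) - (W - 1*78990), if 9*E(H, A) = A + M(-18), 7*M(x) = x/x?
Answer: 1590401/63 ≈ 25244.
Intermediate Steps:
W = 53774
M(x) = 1/7 (M(x) = (x/x)/7 = (1/7)*1 = 1/7)
E(H, A) = 1/63 + A/9 (E(H, A) = (A + 1/7)/9 = (1/7 + A)/9 = 1/63 + A/9)
E(658, (-8 - 8)**2) - (W - 1*78990) = (1/63 + (-8 - 8)**2/9) - (53774 - 1*78990) = (1/63 + (1/9)*(-16)**2) - (53774 - 78990) = (1/63 + (1/9)*256) - 1*(-25216) = (1/63 + 256/9) + 25216 = 1793/63 + 25216 = 1590401/63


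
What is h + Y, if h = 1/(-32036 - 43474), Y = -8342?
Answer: -629904421/75510 ≈ -8342.0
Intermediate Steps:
h = -1/75510 (h = 1/(-75510) = -1/75510 ≈ -1.3243e-5)
h + Y = -1/75510 - 8342 = -629904421/75510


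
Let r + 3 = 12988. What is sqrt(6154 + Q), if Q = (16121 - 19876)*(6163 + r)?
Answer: I*sqrt(71894586) ≈ 8479.1*I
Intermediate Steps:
r = 12985 (r = -3 + 12988 = 12985)
Q = -71900740 (Q = (16121 - 19876)*(6163 + 12985) = -3755*19148 = -71900740)
sqrt(6154 + Q) = sqrt(6154 - 71900740) = sqrt(-71894586) = I*sqrt(71894586)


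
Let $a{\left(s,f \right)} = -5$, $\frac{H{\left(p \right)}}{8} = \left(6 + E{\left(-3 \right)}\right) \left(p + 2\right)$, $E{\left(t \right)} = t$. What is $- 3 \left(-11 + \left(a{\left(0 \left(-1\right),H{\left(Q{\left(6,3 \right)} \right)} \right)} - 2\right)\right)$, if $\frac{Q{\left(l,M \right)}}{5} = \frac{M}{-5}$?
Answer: $54$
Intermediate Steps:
$Q{\left(l,M \right)} = - M$ ($Q{\left(l,M \right)} = 5 \frac{M}{-5} = 5 M \left(- \frac{1}{5}\right) = 5 \left(- \frac{M}{5}\right) = - M$)
$H{\left(p \right)} = 48 + 24 p$ ($H{\left(p \right)} = 8 \left(6 - 3\right) \left(p + 2\right) = 8 \cdot 3 \left(2 + p\right) = 8 \left(6 + 3 p\right) = 48 + 24 p$)
$- 3 \left(-11 + \left(a{\left(0 \left(-1\right),H{\left(Q{\left(6,3 \right)} \right)} \right)} - 2\right)\right) = - 3 \left(-11 - 7\right) = \left(-3\right) \left(-18\right) = 54$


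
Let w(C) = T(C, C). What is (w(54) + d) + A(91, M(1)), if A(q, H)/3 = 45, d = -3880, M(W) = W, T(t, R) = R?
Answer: -3691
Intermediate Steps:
w(C) = C
A(q, H) = 135 (A(q, H) = 3*45 = 135)
(w(54) + d) + A(91, M(1)) = (54 - 3880) + 135 = -3826 + 135 = -3691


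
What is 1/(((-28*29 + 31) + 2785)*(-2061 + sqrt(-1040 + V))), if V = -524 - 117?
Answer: -687/2838600536 - 41*I/8515801608 ≈ -2.4202e-7 - 4.8146e-9*I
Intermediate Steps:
V = -641
1/(((-28*29 + 31) + 2785)*(-2061 + sqrt(-1040 + V))) = 1/(((-28*29 + 31) + 2785)*(-2061 + sqrt(-1040 - 641))) = 1/(((-812 + 31) + 2785)*(-2061 + sqrt(-1681))) = 1/((-781 + 2785)*(-2061 + 41*I)) = 1/(2004*(-2061 + 41*I)) = 1/(-4130244 + 82164*I) = (-4130244 - 82164*I)/17065666422432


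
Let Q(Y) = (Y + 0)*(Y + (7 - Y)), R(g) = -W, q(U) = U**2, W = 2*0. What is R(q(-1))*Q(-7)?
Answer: 0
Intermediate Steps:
W = 0
R(g) = 0 (R(g) = -1*0 = 0)
Q(Y) = 7*Y (Q(Y) = Y*7 = 7*Y)
R(q(-1))*Q(-7) = 0*(7*(-7)) = 0*(-49) = 0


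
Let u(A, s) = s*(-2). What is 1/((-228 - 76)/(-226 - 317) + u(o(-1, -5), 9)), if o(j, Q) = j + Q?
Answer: -543/9470 ≈ -0.057339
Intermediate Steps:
o(j, Q) = Q + j
u(A, s) = -2*s
1/((-228 - 76)/(-226 - 317) + u(o(-1, -5), 9)) = 1/((-228 - 76)/(-226 - 317) - 2*9) = 1/(-304/(-543) - 18) = 1/(-304*(-1/543) - 18) = 1/(304/543 - 18) = 1/(-9470/543) = -543/9470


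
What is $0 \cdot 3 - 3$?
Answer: $-3$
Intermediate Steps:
$0 \cdot 3 - 3 = 0 - 3 = -3$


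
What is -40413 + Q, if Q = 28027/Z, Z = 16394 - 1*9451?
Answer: -280559432/6943 ≈ -40409.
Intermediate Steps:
Z = 6943 (Z = 16394 - 9451 = 6943)
Q = 28027/6943 ≈ 4.0367
-40413 + Q = -40413 + 28027/6943 = -280559432/6943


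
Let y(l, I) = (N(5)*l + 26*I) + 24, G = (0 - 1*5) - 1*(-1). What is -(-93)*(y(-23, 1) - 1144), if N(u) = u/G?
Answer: -396273/4 ≈ -99068.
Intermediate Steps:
G = -4 (G = (0 - 5) + 1 = -5 + 1 = -4)
N(u) = -u/4 (N(u) = u/(-4) = u*(-¼) = -u/4)
y(l, I) = 24 + 26*I - 5*l/4 (y(l, I) = ((-¼*5)*l + 26*I) + 24 = (-5*l/4 + 26*I) + 24 = (26*I - 5*l/4) + 24 = 24 + 26*I - 5*l/4)
-(-93)*(y(-23, 1) - 1144) = -(-93)*((24 + 26*1 - 5/4*(-23)) - 1144) = -(-93)*((24 + 26 + 115/4) - 1144) = -(-93)*(315/4 - 1144) = -(-93)*(-4261)/4 = -1*396273/4 = -396273/4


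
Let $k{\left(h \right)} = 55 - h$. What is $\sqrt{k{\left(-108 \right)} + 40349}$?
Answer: $8 \sqrt{633} \approx 201.28$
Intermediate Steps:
$\sqrt{k{\left(-108 \right)} + 40349} = \sqrt{\left(55 - -108\right) + 40349} = \sqrt{\left(55 + 108\right) + 40349} = \sqrt{163 + 40349} = \sqrt{40512} = 8 \sqrt{633}$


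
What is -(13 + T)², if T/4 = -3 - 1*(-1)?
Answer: -25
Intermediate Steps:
T = -8 (T = 4*(-3 - 1*(-1)) = 4*(-3 + 1) = 4*(-2) = -8)
-(13 + T)² = -(13 - 8)² = -1*5² = -1*25 = -25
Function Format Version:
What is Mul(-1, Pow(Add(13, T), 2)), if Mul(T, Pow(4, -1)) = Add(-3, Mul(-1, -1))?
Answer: -25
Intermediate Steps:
T = -8 (T = Mul(4, Add(-3, Mul(-1, -1))) = Mul(4, Add(-3, 1)) = Mul(4, -2) = -8)
Mul(-1, Pow(Add(13, T), 2)) = Mul(-1, Pow(Add(13, -8), 2)) = Mul(-1, Pow(5, 2)) = Mul(-1, 25) = -25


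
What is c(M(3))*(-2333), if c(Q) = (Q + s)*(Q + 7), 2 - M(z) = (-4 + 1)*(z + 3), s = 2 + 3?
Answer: -1574775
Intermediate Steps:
s = 5
M(z) = 11 + 3*z (M(z) = 2 - (-4 + 1)*(z + 3) = 2 - (-3)*(3 + z) = 2 - (-9 - 3*z) = 2 + (9 + 3*z) = 11 + 3*z)
c(Q) = (5 + Q)*(7 + Q) (c(Q) = (Q + 5)*(Q + 7) = (5 + Q)*(7 + Q))
c(M(3))*(-2333) = (35 + (11 + 3*3)² + 12*(11 + 3*3))*(-2333) = (35 + (11 + 9)² + 12*(11 + 9))*(-2333) = (35 + 20² + 12*20)*(-2333) = (35 + 400 + 240)*(-2333) = 675*(-2333) = -1574775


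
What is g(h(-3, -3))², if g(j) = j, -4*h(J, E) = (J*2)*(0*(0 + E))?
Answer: 0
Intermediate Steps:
h(J, E) = 0 (h(J, E) = -J*2*0*(0 + E)/4 = -2*J*0*E/4 = -2*J*0/4 = -¼*0 = 0)
g(h(-3, -3))² = 0² = 0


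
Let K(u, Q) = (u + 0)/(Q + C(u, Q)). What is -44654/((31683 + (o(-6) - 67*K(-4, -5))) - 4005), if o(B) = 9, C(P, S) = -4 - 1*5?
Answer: -312578/193675 ≈ -1.6139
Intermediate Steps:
C(P, S) = -9 (C(P, S) = -4 - 5 = -9)
K(u, Q) = u/(-9 + Q) (K(u, Q) = (u + 0)/(Q - 9) = u/(-9 + Q))
-44654/((31683 + (o(-6) - 67*K(-4, -5))) - 4005) = -44654/((31683 + (9 - (-268)/(-9 - 5))) - 4005) = -44654/((31683 + (9 - (-268)/(-14))) - 4005) = -44654/((31683 + (9 - (-268)*(-1)/14)) - 4005) = -44654/((31683 + (9 - 67*2/7)) - 4005) = -44654/((31683 + (9 - 134/7)) - 4005) = -44654/((31683 - 71/7) - 4005) = -44654/(221710/7 - 4005) = -44654/193675/7 = -44654*7/193675 = -312578/193675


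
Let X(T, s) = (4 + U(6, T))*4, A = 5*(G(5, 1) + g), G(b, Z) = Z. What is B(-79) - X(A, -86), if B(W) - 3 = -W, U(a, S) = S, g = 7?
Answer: -94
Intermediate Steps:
A = 40 (A = 5*(1 + 7) = 5*8 = 40)
X(T, s) = 16 + 4*T (X(T, s) = (4 + T)*4 = 16 + 4*T)
B(W) = 3 - W
B(-79) - X(A, -86) = (3 - 1*(-79)) - (16 + 4*40) = (3 + 79) - (16 + 160) = 82 - 1*176 = 82 - 176 = -94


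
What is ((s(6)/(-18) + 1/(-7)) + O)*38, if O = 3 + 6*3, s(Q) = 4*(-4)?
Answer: 52060/63 ≈ 826.35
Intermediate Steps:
s(Q) = -16
O = 21 (O = 3 + 18 = 21)
((s(6)/(-18) + 1/(-7)) + O)*38 = ((-16/(-18) + 1/(-7)) + 21)*38 = ((-16*(-1/18) + 1*(-1/7)) + 21)*38 = ((8/9 - 1/7) + 21)*38 = (47/63 + 21)*38 = (1370/63)*38 = 52060/63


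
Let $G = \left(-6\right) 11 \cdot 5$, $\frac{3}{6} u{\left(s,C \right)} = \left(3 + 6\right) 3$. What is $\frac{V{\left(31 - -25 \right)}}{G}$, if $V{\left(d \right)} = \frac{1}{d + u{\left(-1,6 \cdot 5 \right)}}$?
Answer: $- \frac{1}{36300} \approx -2.7548 \cdot 10^{-5}$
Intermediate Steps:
$u{\left(s,C \right)} = 54$ ($u{\left(s,C \right)} = 2 \left(3 + 6\right) 3 = 2 \cdot 9 \cdot 3 = 2 \cdot 27 = 54$)
$G = -330$ ($G = \left(-66\right) 5 = -330$)
$V{\left(d \right)} = \frac{1}{54 + d}$ ($V{\left(d \right)} = \frac{1}{d + 54} = \frac{1}{54 + d}$)
$\frac{V{\left(31 - -25 \right)}}{G} = \frac{1}{\left(54 + \left(31 - -25\right)\right) \left(-330\right)} = \frac{1}{54 + \left(31 + 25\right)} \left(- \frac{1}{330}\right) = \frac{1}{54 + 56} \left(- \frac{1}{330}\right) = \frac{1}{110} \left(- \frac{1}{330}\right) = - \frac{1}{36300}$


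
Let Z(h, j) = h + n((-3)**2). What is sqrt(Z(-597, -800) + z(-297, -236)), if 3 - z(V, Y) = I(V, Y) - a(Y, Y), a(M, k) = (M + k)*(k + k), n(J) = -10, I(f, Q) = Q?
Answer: 4*sqrt(13901) ≈ 471.61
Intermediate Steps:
a(M, k) = 2*k*(M + k) (a(M, k) = (M + k)*(2*k) = 2*k*(M + k))
Z(h, j) = -10 + h (Z(h, j) = h - 10 = -10 + h)
z(V, Y) = 3 - Y + 4*Y**2 (z(V, Y) = 3 - (Y - 2*Y*(Y + Y)) = 3 - (Y - 2*Y*2*Y) = 3 - (Y - 4*Y**2) = 3 + (-Y + 4*Y**2) = 3 - Y + 4*Y**2)
sqrt(Z(-597, -800) + z(-297, -236)) = sqrt((-10 - 597) + (3 - 1*(-236) + 4*(-236)**2)) = sqrt(-607 + (3 + 236 + 4*55696)) = sqrt(-607 + (3 + 236 + 222784)) = sqrt(-607 + 223023) = sqrt(222416) = 4*sqrt(13901)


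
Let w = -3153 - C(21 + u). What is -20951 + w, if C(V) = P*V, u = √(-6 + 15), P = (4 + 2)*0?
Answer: -24104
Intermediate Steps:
P = 0 (P = 6*0 = 0)
u = 3 (u = √9 = 3)
C(V) = 0 (C(V) = 0*V = 0)
w = -3153 (w = -3153 - 1*0 = -3153 + 0 = -3153)
-20951 + w = -20951 - 3153 = -24104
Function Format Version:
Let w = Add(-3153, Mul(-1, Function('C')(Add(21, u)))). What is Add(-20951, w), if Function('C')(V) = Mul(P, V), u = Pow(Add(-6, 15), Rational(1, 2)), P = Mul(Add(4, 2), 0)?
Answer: -24104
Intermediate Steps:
P = 0 (P = Mul(6, 0) = 0)
u = 3 (u = Pow(9, Rational(1, 2)) = 3)
Function('C')(V) = 0 (Function('C')(V) = Mul(0, V) = 0)
w = -3153 (w = Add(-3153, Mul(-1, 0)) = Add(-3153, 0) = -3153)
Add(-20951, w) = Add(-20951, -3153) = -24104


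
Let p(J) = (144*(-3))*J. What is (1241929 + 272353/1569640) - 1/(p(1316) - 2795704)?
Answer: 204941910370931589/165019000070 ≈ 1.2419e+6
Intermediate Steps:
p(J) = -432*J
(1241929 + 272353/1569640) - 1/(p(1316) - 2795704) = (1241929 + 272353/1569640) - 1/(-432*1316 - 2795704) = (1241929 + 272353*(1/1569640)) - 1/(-568512 - 2795704) = (1241929 + 272353/1569640) - 1/(-3364216) = 1949381707913/1569640 - 1*(-1/3364216) = 1949381707913/1569640 + 1/3364216 = 204941910370931589/165019000070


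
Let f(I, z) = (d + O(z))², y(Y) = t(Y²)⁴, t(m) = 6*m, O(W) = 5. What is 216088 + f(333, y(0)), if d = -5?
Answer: 216088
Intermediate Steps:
y(Y) = 1296*Y⁸ (y(Y) = (6*Y²)⁴ = 1296*Y⁸)
f(I, z) = 0 (f(I, z) = (-5 + 5)² = 0² = 0)
216088 + f(333, y(0)) = 216088 + 0 = 216088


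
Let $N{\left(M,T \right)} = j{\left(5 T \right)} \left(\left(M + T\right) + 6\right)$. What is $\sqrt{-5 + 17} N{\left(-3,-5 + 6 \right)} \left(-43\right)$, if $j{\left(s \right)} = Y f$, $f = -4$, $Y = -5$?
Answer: $- 6880 \sqrt{3} \approx -11917.0$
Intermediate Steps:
$j{\left(s \right)} = 20$ ($j{\left(s \right)} = \left(-5\right) \left(-4\right) = 20$)
$N{\left(M,T \right)} = 120 + 20 M + 20 T$ ($N{\left(M,T \right)} = 20 \left(\left(M + T\right) + 6\right) = 20 \left(6 + M + T\right) = 120 + 20 M + 20 T$)
$\sqrt{-5 + 17} N{\left(-3,-5 + 6 \right)} \left(-43\right) = \sqrt{-5 + 17} \left(120 + 20 \left(-3\right) + 20 \left(-5 + 6\right)\right) \left(-43\right) = \sqrt{12} \left(120 - 60 + 20 \cdot 1\right) \left(-43\right) = 2 \sqrt{3} \left(120 - 60 + 20\right) \left(-43\right) = 2 \sqrt{3} \cdot 80 \left(-43\right) = 160 \sqrt{3} \left(-43\right) = - 6880 \sqrt{3}$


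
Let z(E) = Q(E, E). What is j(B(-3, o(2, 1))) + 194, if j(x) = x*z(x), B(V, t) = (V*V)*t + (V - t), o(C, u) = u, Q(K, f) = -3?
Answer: 179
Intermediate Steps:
z(E) = -3
B(V, t) = V - t + t*V² (B(V, t) = V²*t + (V - t) = t*V² + (V - t) = V - t + t*V²)
j(x) = -3*x (j(x) = x*(-3) = -3*x)
j(B(-3, o(2, 1))) + 194 = -3*(-3 - 1*1 + 1*(-3)²) + 194 = -3*(-3 - 1 + 1*9) + 194 = -3*(-3 - 1 + 9) + 194 = -3*5 + 194 = -15 + 194 = 179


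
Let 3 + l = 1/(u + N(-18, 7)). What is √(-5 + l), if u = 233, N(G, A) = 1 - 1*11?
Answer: I*√397609/223 ≈ 2.8276*I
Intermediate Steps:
N(G, A) = -10 (N(G, A) = 1 - 11 = -10)
l = -668/223 (l = -3 + 1/(233 - 10) = -3 + 1/223 = -668/223 ≈ -2.9955)
√(-5 + l) = √(-5 - 668/223) = √(-1783/223) = I*√397609/223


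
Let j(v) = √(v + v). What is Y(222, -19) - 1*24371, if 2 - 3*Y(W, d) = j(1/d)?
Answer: -73111/3 - I*√38/57 ≈ -24370.0 - 0.10815*I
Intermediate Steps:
j(v) = √2*√v (j(v) = √(2*v) = √2*√v)
Y(W, d) = ⅔ - √2*√(1/d)/3
Y(222, -19) - 1*24371 = (⅔ - √2*√(1/(-19))/3) - 1*24371 = (⅔ - √2*√(-1/19)/3) - 24371 = (⅔ - √2*I*√19/19/3) - 24371 = (⅔ - I*√38/57) - 24371 = -73111/3 - I*√38/57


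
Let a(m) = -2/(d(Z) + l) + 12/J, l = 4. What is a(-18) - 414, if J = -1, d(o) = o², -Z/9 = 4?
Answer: -276901/650 ≈ -426.00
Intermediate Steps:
Z = -36 (Z = -9*4 = -36)
a(m) = -7801/650 (a(m) = -2/((-36)² + 4) + 12/(-1) = -2/(1296 + 4) + 12*(-1) = -2/1300 - 12 = -2*1/1300 - 12 = -1/650 - 12 = -7801/650)
a(-18) - 414 = -7801/650 - 414 = -276901/650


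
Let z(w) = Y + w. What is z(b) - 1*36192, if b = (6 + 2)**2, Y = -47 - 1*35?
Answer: -36210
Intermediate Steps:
Y = -82 (Y = -47 - 35 = -82)
b = 64 (b = 8**2 = 64)
z(w) = -82 + w
z(b) - 1*36192 = (-82 + 64) - 1*36192 = -18 - 36192 = -36210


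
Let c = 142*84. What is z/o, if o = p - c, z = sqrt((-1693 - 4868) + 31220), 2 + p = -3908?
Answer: -sqrt(24659)/15838 ≈ -0.0099149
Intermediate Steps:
p = -3910 (p = -2 - 3908 = -3910)
c = 11928
z = sqrt(24659) (z = sqrt(-6561 + 31220) = sqrt(24659) ≈ 157.03)
o = -15838 (o = -3910 - 1*11928 = -3910 - 11928 = -15838)
z/o = sqrt(24659)/(-15838) = sqrt(24659)*(-1/15838) = -sqrt(24659)/15838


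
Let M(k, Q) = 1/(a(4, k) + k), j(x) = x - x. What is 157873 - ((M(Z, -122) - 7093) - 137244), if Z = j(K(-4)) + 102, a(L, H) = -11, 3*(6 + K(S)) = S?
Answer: 27501109/91 ≈ 3.0221e+5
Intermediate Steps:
K(S) = -6 + S/3
j(x) = 0
Z = 102 (Z = 0 + 102 = 102)
M(k, Q) = 1/(-11 + k)
157873 - ((M(Z, -122) - 7093) - 137244) = 157873 - ((1/(-11 + 102) - 7093) - 137244) = 157873 - ((1/91 - 7093) - 137244) = 157873 - (-645462/91 - 137244) = 157873 - 1*(-13134666/91) = 157873 + 13134666/91 = 27501109/91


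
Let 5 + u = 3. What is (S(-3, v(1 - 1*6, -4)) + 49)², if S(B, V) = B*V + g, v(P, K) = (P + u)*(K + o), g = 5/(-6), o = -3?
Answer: 351649/36 ≈ 9768.0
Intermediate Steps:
g = -⅚ (g = 5*(-⅙) = -⅚ ≈ -0.83333)
u = -2 (u = -5 + 3 = -2)
v(P, K) = (-3 + K)*(-2 + P) (v(P, K) = (P - 2)*(K - 3) = (-2 + P)*(-3 + K) = (-3 + K)*(-2 + P))
S(B, V) = -⅚ + B*V (S(B, V) = B*V - ⅚ = -⅚ + B*V)
(S(-3, v(1 - 1*6, -4)) + 49)² = ((-⅚ - 3*(6 - 3*(1 - 1*6) - 2*(-4) - 4*(1 - 1*6))) + 49)² = ((-⅚ - 3*(6 - 3*(1 - 6) + 8 - 4*(1 - 6))) + 49)² = ((-⅚ - 3*(6 - 3*(-5) + 8 - 4*(-5))) + 49)² = ((-⅚ - 3*(6 + 15 + 8 + 20)) + 49)² = ((-⅚ - 3*49) + 49)² = ((-⅚ - 147) + 49)² = (-887/6 + 49)² = (-593/6)² = 351649/36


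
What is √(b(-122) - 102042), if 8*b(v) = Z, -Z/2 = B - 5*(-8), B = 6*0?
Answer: 2*I*√25513 ≈ 319.46*I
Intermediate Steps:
B = 0
Z = -80 (Z = -2*(0 - 5*(-8)) = -2*(0 + 40) = -2*40 = -80)
b(v) = -10 (b(v) = (⅛)*(-80) = -10)
√(b(-122) - 102042) = √(-10 - 102042) = √(-102052) = 2*I*√25513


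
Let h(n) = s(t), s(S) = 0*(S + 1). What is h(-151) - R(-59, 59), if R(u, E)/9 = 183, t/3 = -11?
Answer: -1647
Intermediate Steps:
t = -33 (t = 3*(-11) = -33)
s(S) = 0 (s(S) = 0*(1 + S) = 0)
h(n) = 0
R(u, E) = 1647 (R(u, E) = 9*183 = 1647)
h(-151) - R(-59, 59) = 0 - 1*1647 = 0 - 1647 = -1647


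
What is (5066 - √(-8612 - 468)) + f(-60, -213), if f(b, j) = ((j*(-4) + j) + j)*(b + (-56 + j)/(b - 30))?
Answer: -288311/15 - 2*I*√2270 ≈ -19221.0 - 95.289*I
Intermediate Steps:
f(b, j) = -2*j*(b + (-56 + j)/(-30 + b)) (f(b, j) = ((-4*j + j) + j)*(b + (-56 + j)/(-30 + b)) = (-3*j + j)*(b + (-56 + j)/(-30 + b)) = (-2*j)*(b + (-56 + j)/(-30 + b)) = -2*j*(b + (-56 + j)/(-30 + b)))
(5066 - √(-8612 - 468)) + f(-60, -213) = (5066 - √(-8612 - 468)) + 2*(-213)*(56 - 1*(-213) - 1*(-60)² + 30*(-60))/(-30 - 60) = (5066 - √(-9080)) + 2*(-213)*(56 + 213 - 1*3600 - 1800)/(-90) = (5066 - 2*I*√2270) + 2*(-213)*(-1/90)*(56 + 213 - 3600 - 1800) = (5066 - 2*I*√2270) + 2*(-213)*(-1/90)*(-5131) = (5066 - 2*I*√2270) - 364301/15 = -288311/15 - 2*I*√2270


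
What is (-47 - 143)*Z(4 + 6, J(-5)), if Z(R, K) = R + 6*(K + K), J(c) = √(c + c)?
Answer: -1900 - 2280*I*√10 ≈ -1900.0 - 7210.0*I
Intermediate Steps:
J(c) = √2*√c (J(c) = √(2*c) = √2*√c)
Z(R, K) = R + 12*K (Z(R, K) = R + 6*(2*K) = R + 12*K)
(-47 - 143)*Z(4 + 6, J(-5)) = (-47 - 143)*((4 + 6) + 12*(√2*√(-5))) = -190*(10 + 12*(√2*(I*√5))) = -190*(10 + 12*(I*√10)) = -190*(10 + 12*I*√10) = -1900 - 2280*I*√10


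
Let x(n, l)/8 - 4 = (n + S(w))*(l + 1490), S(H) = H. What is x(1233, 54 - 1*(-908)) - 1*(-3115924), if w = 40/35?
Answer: 191274316/7 ≈ 2.7325e+7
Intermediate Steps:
w = 8/7 (w = 40*(1/35) = 8/7 ≈ 1.1429)
x(n, l) = 32 + 8*(1490 + l)*(8/7 + n) (x(n, l) = 32 + 8*((n + 8/7)*(l + 1490)) = 32 + 8*((8/7 + n)*(1490 + l)) = 32 + 8*((1490 + l)*(8/7 + n)) = 32 + 8*(1490 + l)*(8/7 + n))
x(1233, 54 - 1*(-908)) - 1*(-3115924) = (95584/7 + 11920*1233 + 64*(54 - 1*(-908))/7 + 8*(54 - 1*(-908))*1233) - 1*(-3115924) = (95584/7 + 14697360 + 64*(54 + 908)/7 + 8*(54 + 908)*1233) + 3115924 = (95584/7 + 14697360 + (64/7)*962 + 8*962*1233) + 3115924 = (95584/7 + 14697360 + 61568/7 + 9489168) + 3115924 = 169462848/7 + 3115924 = 191274316/7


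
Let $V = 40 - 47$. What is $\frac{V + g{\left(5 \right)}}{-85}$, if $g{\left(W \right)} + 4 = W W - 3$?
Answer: $- \frac{11}{85} \approx -0.12941$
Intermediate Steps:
$g{\left(W \right)} = -7 + W^{2}$ ($g{\left(W \right)} = -4 + \left(W W - 3\right) = -4 + \left(W^{2} - 3\right) = -4 + \left(-3 + W^{2}\right) = -7 + W^{2}$)
$V = -7$
$\frac{V + g{\left(5 \right)}}{-85} = \frac{-7 - \left(7 - 5^{2}\right)}{-85} = \left(-7 + \left(-7 + 25\right)\right) \left(- \frac{1}{85}\right) = \left(-7 + 18\right) \left(- \frac{1}{85}\right) = 11 \left(- \frac{1}{85}\right) = - \frac{11}{85}$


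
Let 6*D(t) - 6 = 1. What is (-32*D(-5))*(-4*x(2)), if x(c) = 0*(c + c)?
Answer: 0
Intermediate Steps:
x(c) = 0 (x(c) = 0*(2*c) = 0)
D(t) = 7/6 (D(t) = 1 + (⅙)*1 = 1 + ⅙ = 7/6)
(-32*D(-5))*(-4*x(2)) = (-32*7/6)*(-4*0) = -112/3*0 = 0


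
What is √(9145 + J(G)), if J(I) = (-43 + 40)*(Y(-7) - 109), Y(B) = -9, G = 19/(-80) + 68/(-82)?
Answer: √9499 ≈ 97.463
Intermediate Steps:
G = -3499/3280 (G = 19*(-1/80) + 68*(-1/82) = -19/80 - 34/41 = -3499/3280 ≈ -1.0668)
J(I) = 354 (J(I) = (-43 + 40)*(-9 - 109) = -3*(-118) = 354)
√(9145 + J(G)) = √(9145 + 354) = √9499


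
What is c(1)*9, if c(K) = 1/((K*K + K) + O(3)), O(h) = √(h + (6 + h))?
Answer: -9/4 + 9*√3/4 ≈ 1.6471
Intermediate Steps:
O(h) = √(6 + 2*h)
c(K) = 1/(K + K² + 2*√3) (c(K) = 1/((K*K + K) + √(6 + 2*3)) = 1/((K² + K) + √(6 + 6)) = 1/((K + K²) + √12) = 1/((K + K²) + 2*√3) = 1/(K + K² + 2*√3))
c(1)*9 = 9/(1 + 1² + 2*√3) = 9/(1 + 1 + 2*√3) = 9/(2 + 2*√3)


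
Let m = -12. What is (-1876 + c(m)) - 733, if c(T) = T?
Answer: -2621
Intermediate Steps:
(-1876 + c(m)) - 733 = (-1876 - 12) - 733 = -1888 - 733 = -2621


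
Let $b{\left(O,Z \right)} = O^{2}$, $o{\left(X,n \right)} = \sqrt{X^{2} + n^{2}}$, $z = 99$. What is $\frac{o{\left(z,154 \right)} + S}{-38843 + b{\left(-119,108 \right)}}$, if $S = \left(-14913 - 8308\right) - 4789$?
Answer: $\frac{14005}{12341} - \frac{11 \sqrt{277}}{24682} \approx 1.1274$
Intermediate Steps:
$S = -28010$ ($S = -23221 - 4789 = -28010$)
$\frac{o{\left(z,154 \right)} + S}{-38843 + b{\left(-119,108 \right)}} = \frac{\sqrt{99^{2} + 154^{2}} - 28010}{-38843 + \left(-119\right)^{2}} = \frac{\sqrt{9801 + 23716} - 28010}{-38843 + 14161} = \frac{\sqrt{33517} - 28010}{-24682} = \left(11 \sqrt{277} - 28010\right) \left(- \frac{1}{24682}\right) = \left(-28010 + 11 \sqrt{277}\right) \left(- \frac{1}{24682}\right) = \frac{14005}{12341} - \frac{11 \sqrt{277}}{24682}$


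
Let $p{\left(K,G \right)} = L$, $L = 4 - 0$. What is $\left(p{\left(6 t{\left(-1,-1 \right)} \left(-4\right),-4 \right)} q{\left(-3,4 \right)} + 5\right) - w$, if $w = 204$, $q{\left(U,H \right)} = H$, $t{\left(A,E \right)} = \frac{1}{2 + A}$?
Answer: $-183$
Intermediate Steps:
$L = 4$ ($L = 4 + 0 = 4$)
$p{\left(K,G \right)} = 4$
$\left(p{\left(6 t{\left(-1,-1 \right)} \left(-4\right),-4 \right)} q{\left(-3,4 \right)} + 5\right) - w = \left(4 \cdot 4 + 5\right) - 204 = \left(16 + 5\right) - 204 = 21 - 204 = -183$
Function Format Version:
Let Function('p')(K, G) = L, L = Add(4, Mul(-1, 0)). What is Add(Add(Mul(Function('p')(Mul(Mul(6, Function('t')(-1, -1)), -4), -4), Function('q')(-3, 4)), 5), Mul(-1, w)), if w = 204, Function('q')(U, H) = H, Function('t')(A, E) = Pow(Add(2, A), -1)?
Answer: -183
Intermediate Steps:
L = 4 (L = Add(4, 0) = 4)
Function('p')(K, G) = 4
Add(Add(Mul(Function('p')(Mul(Mul(6, Function('t')(-1, -1)), -4), -4), Function('q')(-3, 4)), 5), Mul(-1, w)) = Add(Add(Mul(4, 4), 5), Mul(-1, 204)) = Add(Add(16, 5), -204) = Add(21, -204) = -183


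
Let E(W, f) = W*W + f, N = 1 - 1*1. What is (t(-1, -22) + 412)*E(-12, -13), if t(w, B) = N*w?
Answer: 53972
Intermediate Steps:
N = 0 (N = 1 - 1 = 0)
E(W, f) = f + W² (E(W, f) = W² + f = f + W²)
t(w, B) = 0 (t(w, B) = 0*w = 0)
(t(-1, -22) + 412)*E(-12, -13) = (0 + 412)*(-13 + (-12)²) = 412*(-13 + 144) = 412*131 = 53972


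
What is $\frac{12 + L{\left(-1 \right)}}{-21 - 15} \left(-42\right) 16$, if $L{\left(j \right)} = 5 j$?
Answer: $\frac{392}{3} \approx 130.67$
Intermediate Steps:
$\frac{12 + L{\left(-1 \right)}}{-21 - 15} \left(-42\right) 16 = \frac{12 + 5 \left(-1\right)}{-21 - 15} \left(-42\right) 16 = \frac{12 - 5}{-36} \left(-42\right) 16 = 7 \left(- \frac{1}{36}\right) \left(-42\right) 16 = \left(- \frac{7}{36}\right) \left(-42\right) 16 = \frac{49}{6} \cdot 16 = \frac{392}{3}$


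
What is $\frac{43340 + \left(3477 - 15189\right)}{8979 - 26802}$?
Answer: $- \frac{31628}{17823} \approx -1.7746$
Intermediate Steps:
$\frac{43340 + \left(3477 - 15189\right)}{8979 - 26802} = \frac{43340 - 11712}{-17823} = 31628 \left(- \frac{1}{17823}\right) = - \frac{31628}{17823}$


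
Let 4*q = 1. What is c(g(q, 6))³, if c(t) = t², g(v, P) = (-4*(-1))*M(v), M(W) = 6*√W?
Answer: 2985984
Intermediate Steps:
q = ¼ (q = (¼)*1 = ¼ ≈ 0.25000)
g(v, P) = 24*√v (g(v, P) = (-4*(-1))*(6*√v) = 4*(6*√v) = 24*√v)
c(g(q, 6))³ = ((24*√(¼))²)³ = ((24*(½))²)³ = (12²)³ = 144³ = 2985984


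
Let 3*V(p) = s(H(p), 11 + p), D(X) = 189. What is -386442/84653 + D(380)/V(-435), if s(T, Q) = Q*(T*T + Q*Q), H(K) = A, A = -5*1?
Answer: -29460695008059/6453574278472 ≈ -4.5650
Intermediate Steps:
A = -5
H(K) = -5
s(T, Q) = Q*(Q**2 + T**2) (s(T, Q) = Q*(T**2 + Q**2) = Q*(Q**2 + T**2))
V(p) = (11 + p)*(25 + (11 + p)**2)/3 (V(p) = ((11 + p)*((11 + p)**2 + (-5)**2))/3 = ((11 + p)*((11 + p)**2 + 25))/3 = ((11 + p)*(25 + (11 + p)**2))/3 = (11 + p)*(25 + (11 + p)**2)/3)
-386442/84653 + D(380)/V(-435) = -386442/84653 + 189/(((11 - 435)*(25 + (11 - 435)**2)/3)) = -386442*1/84653 + 189/(((1/3)*(-424)*(25 + (-424)**2))) = -386442/84653 + 189/(((1/3)*(-424)*(25 + 179776))) = -386442/84653 + 189/(((1/3)*(-424)*179801)) = -386442/84653 + 189/(-76235624/3) = -386442/84653 + 189*(-3/76235624) = -386442/84653 - 567/76235624 = -29460695008059/6453574278472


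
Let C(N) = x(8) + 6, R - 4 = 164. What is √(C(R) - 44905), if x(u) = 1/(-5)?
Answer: 12*I*√7795/5 ≈ 211.89*I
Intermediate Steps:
R = 168 (R = 4 + 164 = 168)
x(u) = -⅕
C(N) = 29/5 (C(N) = -⅕ + 6 = 29/5)
√(C(R) - 44905) = √(29/5 - 44905) = √(-224496/5) = 12*I*√7795/5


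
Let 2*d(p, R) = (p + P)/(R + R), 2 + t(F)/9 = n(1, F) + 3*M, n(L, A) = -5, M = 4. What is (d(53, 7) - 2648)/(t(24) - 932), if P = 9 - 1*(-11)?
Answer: 74071/24836 ≈ 2.9824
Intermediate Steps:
P = 20 (P = 9 + 11 = 20)
t(F) = 45 (t(F) = -18 + 9*(-5 + 3*4) = -18 + 9*(-5 + 12) = -18 + 9*7 = -18 + 63 = 45)
d(p, R) = (20 + p)/(4*R) (d(p, R) = ((p + 20)/(R + R))/2 = ((20 + p)/((2*R)))/2 = ((20 + p)*(1/(2*R)))/2 = ((20 + p)/(2*R))/2 = (20 + p)/(4*R))
(d(53, 7) - 2648)/(t(24) - 932) = ((¼)*(20 + 53)/7 - 2648)/(45 - 932) = ((¼)*(⅐)*73 - 2648)/(-887) = (73/28 - 2648)*(-1/887) = -74071/28*(-1/887) = 74071/24836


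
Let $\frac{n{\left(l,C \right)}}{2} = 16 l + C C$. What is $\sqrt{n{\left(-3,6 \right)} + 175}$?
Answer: $\sqrt{151} \approx 12.288$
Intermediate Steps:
$n{\left(l,C \right)} = 2 C^{2} + 32 l$ ($n{\left(l,C \right)} = 2 \left(16 l + C C\right) = 2 \left(16 l + C^{2}\right) = 2 \left(C^{2} + 16 l\right) = 2 C^{2} + 32 l$)
$\sqrt{n{\left(-3,6 \right)} + 175} = \sqrt{\left(2 \cdot 6^{2} + 32 \left(-3\right)\right) + 175} = \sqrt{\left(2 \cdot 36 - 96\right) + 175} = \sqrt{\left(72 - 96\right) + 175} = \sqrt{-24 + 175} = \sqrt{151}$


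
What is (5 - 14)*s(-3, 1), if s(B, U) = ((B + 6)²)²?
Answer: -729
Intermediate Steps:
s(B, U) = (6 + B)⁴ (s(B, U) = ((6 + B)²)² = (6 + B)⁴)
(5 - 14)*s(-3, 1) = (5 - 14)*(6 - 3)⁴ = -9*3⁴ = -9*81 = -729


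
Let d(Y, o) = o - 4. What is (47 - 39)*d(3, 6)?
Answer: 16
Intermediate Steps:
d(Y, o) = -4 + o
(47 - 39)*d(3, 6) = (47 - 39)*(-4 + 6) = 8*2 = 16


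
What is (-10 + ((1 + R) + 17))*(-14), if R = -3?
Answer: -70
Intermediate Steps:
(-10 + ((1 + R) + 17))*(-14) = (-10 + ((1 - 3) + 17))*(-14) = (-10 + (-2 + 17))*(-14) = (-10 + 15)*(-14) = 5*(-14) = -70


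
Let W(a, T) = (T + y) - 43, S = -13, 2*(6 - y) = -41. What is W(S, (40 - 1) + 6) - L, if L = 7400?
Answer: -14743/2 ≈ -7371.5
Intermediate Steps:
y = 53/2 (y = 6 - ½*(-41) = 6 + 41/2 = 53/2 ≈ 26.500)
W(a, T) = -33/2 + T (W(a, T) = (T + 53/2) - 43 = (53/2 + T) - 43 = -33/2 + T)
W(S, (40 - 1) + 6) - L = (-33/2 + ((40 - 1) + 6)) - 1*7400 = (-33/2 + (39 + 6)) - 7400 = (-33/2 + 45) - 7400 = 57/2 - 7400 = -14743/2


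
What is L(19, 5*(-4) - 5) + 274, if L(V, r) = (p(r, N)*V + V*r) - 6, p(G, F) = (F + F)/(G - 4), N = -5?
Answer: -5813/29 ≈ -200.45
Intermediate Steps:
p(G, F) = 2*F/(-4 + G) (p(G, F) = (2*F)/(-4 + G) = 2*F/(-4 + G))
L(V, r) = -6 + V*r - 10*V/(-4 + r) (L(V, r) = ((2*(-5)/(-4 + r))*V + V*r) - 6 = ((-10/(-4 + r))*V + V*r) - 6 = (-10*V/(-4 + r) + V*r) - 6 = (V*r - 10*V/(-4 + r)) - 6 = -6 + V*r - 10*V/(-4 + r))
L(19, 5*(-4) - 5) + 274 = (-10*19 + (-6 + 19*(5*(-4) - 5))*(-4 + (5*(-4) - 5)))/(-4 + (5*(-4) - 5)) + 274 = (-190 + (-6 + 19*(-20 - 5))*(-4 + (-20 - 5)))/(-4 + (-20 - 5)) + 274 = (-190 + (-6 + 19*(-25))*(-4 - 25))/(-4 - 25) + 274 = (-190 + (-6 - 475)*(-29))/(-29) + 274 = -(-190 - 481*(-29))/29 + 274 = -(-190 + 13949)/29 + 274 = -1/29*13759 + 274 = -13759/29 + 274 = -5813/29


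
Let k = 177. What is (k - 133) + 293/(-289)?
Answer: 12423/289 ≈ 42.986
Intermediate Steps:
(k - 133) + 293/(-289) = (177 - 133) + 293/(-289) = 44 + 293*(-1/289) = 44 - 293/289 = 12423/289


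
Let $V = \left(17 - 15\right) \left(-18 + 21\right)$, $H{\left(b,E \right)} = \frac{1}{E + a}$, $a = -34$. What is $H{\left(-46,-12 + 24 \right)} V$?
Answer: $- \frac{3}{11} \approx -0.27273$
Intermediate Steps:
$H{\left(b,E \right)} = \frac{1}{-34 + E}$ ($H{\left(b,E \right)} = \frac{1}{E - 34} = \frac{1}{-34 + E}$)
$V = 6$ ($V = 2 \cdot 3 = 6$)
$H{\left(-46,-12 + 24 \right)} V = \frac{1}{-34 + \left(-12 + 24\right)} 6 = \frac{1}{-34 + 12} \cdot 6 = \frac{1}{-22} \cdot 6 = \left(- \frac{1}{22}\right) 6 = - \frac{3}{11}$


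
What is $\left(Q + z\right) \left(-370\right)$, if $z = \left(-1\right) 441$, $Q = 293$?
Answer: $54760$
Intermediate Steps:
$z = -441$
$\left(Q + z\right) \left(-370\right) = \left(293 - 441\right) \left(-370\right) = \left(-148\right) \left(-370\right) = 54760$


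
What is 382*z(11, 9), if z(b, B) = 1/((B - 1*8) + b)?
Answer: 191/6 ≈ 31.833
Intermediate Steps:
z(b, B) = 1/(-8 + B + b) (z(b, B) = 1/((B - 8) + b) = 1/((-8 + B) + b) = 1/(-8 + B + b))
382*z(11, 9) = 382/(-8 + 9 + 11) = 382/12 = 382*(1/12) = 191/6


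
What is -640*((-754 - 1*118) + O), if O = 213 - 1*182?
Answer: 538240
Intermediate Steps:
O = 31 (O = 213 - 182 = 31)
-640*((-754 - 1*118) + O) = -640*((-754 - 1*118) + 31) = -640*((-754 - 118) + 31) = -640*(-872 + 31) = -640*(-841) = 538240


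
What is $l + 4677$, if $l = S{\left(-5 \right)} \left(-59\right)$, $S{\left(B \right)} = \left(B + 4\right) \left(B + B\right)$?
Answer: $4087$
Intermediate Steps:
$S{\left(B \right)} = 2 B \left(4 + B\right)$ ($S{\left(B \right)} = \left(4 + B\right) 2 B = 2 B \left(4 + B\right)$)
$l = -590$ ($l = 2 \left(-5\right) \left(4 - 5\right) \left(-59\right) = 2 \left(-5\right) \left(-1\right) \left(-59\right) = 10 \left(-59\right) = -590$)
$l + 4677 = -590 + 4677 = 4087$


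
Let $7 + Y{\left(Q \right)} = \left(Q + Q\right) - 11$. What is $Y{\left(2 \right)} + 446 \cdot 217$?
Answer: $96768$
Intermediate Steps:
$Y{\left(Q \right)} = -18 + 2 Q$ ($Y{\left(Q \right)} = -7 + \left(\left(Q + Q\right) - 11\right) = -7 + \left(2 Q - 11\right) = -7 + \left(-11 + 2 Q\right) = -18 + 2 Q$)
$Y{\left(2 \right)} + 446 \cdot 217 = \left(-18 + 2 \cdot 2\right) + 446 \cdot 217 = \left(-18 + 4\right) + 96782 = -14 + 96782 = 96768$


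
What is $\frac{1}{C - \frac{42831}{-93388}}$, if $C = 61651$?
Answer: $\frac{93388}{5757506419} \approx 1.622 \cdot 10^{-5}$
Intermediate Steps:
$\frac{1}{C - \frac{42831}{-93388}} = \frac{1}{61651 - \frac{42831}{-93388}} = \frac{1}{61651 - - \frac{42831}{93388}} = \frac{1}{61651 + \frac{42831}{93388}} = \frac{1}{\frac{5757506419}{93388}} = \frac{93388}{5757506419}$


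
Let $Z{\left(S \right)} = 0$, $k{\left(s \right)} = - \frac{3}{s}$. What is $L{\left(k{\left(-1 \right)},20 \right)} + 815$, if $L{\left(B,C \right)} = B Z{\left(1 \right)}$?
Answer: $815$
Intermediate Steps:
$L{\left(B,C \right)} = 0$ ($L{\left(B,C \right)} = B 0 = 0$)
$L{\left(k{\left(-1 \right)},20 \right)} + 815 = 0 + 815 = 815$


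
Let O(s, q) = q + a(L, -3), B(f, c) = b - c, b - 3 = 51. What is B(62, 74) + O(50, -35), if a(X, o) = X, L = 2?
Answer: -53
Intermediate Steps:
b = 54 (b = 3 + 51 = 54)
B(f, c) = 54 - c
O(s, q) = 2 + q (O(s, q) = q + 2 = 2 + q)
B(62, 74) + O(50, -35) = (54 - 1*74) + (2 - 35) = (54 - 74) - 33 = -20 - 33 = -53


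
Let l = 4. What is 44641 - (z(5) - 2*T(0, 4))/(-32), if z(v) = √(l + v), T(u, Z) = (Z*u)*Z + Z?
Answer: 1428507/32 ≈ 44641.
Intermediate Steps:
T(u, Z) = Z + u*Z² (T(u, Z) = u*Z² + Z = Z + u*Z²)
z(v) = √(4 + v)
44641 - (z(5) - 2*T(0, 4))/(-32) = 44641 - (√(4 + 5) - 8*(1 + 4*0))/(-32) = 44641 - (-1)*(√9 - 8*(1 + 0))/32 = 44641 - (-1)*(3 - 8)/32 = 44641 - (-1)*(-5)/32 = 44641 - 1*5/32 = 44641 - 5/32 = 1428507/32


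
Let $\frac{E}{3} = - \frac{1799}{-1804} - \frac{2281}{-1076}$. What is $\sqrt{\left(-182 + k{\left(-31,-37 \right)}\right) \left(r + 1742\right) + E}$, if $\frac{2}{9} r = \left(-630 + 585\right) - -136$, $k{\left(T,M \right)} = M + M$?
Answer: $\frac{i \sqrt{32425865518326962}}{242638} \approx 742.14 i$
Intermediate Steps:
$k{\left(T,M \right)} = 2 M$
$E = \frac{2268993}{242638}$ ($E = 3 \left(- \frac{1799}{-1804} - \frac{2281}{-1076}\right) = 3 \left(\left(-1799\right) \left(- \frac{1}{1804}\right) - - \frac{2281}{1076}\right) = 3 \left(\frac{1799}{1804} + \frac{2281}{1076}\right) = 3 \cdot \frac{756331}{242638} = \frac{2268993}{242638} \approx 9.3513$)
$r = \frac{819}{2}$ ($r = \frac{9 \left(\left(-630 + 585\right) - -136\right)}{2} = \frac{9 \left(-45 + 136\right)}{2} = \frac{9}{2} \cdot 91 = \frac{819}{2} \approx 409.5$)
$\sqrt{\left(-182 + k{\left(-31,-37 \right)}\right) \left(r + 1742\right) + E} = \sqrt{\left(-182 + 2 \left(-37\right)\right) \left(\frac{819}{2} + 1742\right) + \frac{2268993}{242638}} = \sqrt{\left(-182 - 74\right) \frac{4303}{2} + \frac{2268993}{242638}} = \sqrt{\left(-256\right) \frac{4303}{2} + \frac{2268993}{242638}} = \sqrt{-550784 + \frac{2268993}{242638}} = \sqrt{- \frac{133638859199}{242638}} = \frac{i \sqrt{32425865518326962}}{242638}$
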